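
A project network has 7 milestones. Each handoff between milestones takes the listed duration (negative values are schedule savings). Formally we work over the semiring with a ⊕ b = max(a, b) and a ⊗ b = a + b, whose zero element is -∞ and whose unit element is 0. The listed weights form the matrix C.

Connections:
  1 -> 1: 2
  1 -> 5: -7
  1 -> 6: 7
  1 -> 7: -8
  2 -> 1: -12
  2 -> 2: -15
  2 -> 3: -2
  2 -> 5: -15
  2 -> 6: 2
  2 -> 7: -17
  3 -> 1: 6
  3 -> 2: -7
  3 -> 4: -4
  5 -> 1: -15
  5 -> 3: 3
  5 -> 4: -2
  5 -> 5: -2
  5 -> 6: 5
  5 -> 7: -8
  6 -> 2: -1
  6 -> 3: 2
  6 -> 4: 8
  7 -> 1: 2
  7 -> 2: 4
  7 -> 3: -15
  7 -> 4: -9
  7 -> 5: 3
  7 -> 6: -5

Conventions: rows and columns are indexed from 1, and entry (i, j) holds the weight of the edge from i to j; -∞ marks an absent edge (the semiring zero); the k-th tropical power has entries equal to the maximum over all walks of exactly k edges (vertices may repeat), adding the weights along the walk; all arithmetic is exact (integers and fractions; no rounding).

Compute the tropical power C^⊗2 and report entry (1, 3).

C^⊗2:
  [4, 6, 9, 15, -5, 9, -6]
  [4, 1, 4, 10, -14, -5, -20]
  [8, -22, -9, -∞, -1, 13, -2]
  [-∞, -∞, -∞, -∞, -∞, -∞, -∞]
  [9, 4, 7, 13, -4, 3, -10]
  [8, -5, -3, -2, -16, 1, -18]
  [4, -6, 6, 3, 1, 9, -5]
Key observation: the optimum is the walk 1->6->3, with weight 7 + 2 = 9.
Optimal value attained by: walk 1->6->3.
Answer: (C^⊗2)[1][3] = 9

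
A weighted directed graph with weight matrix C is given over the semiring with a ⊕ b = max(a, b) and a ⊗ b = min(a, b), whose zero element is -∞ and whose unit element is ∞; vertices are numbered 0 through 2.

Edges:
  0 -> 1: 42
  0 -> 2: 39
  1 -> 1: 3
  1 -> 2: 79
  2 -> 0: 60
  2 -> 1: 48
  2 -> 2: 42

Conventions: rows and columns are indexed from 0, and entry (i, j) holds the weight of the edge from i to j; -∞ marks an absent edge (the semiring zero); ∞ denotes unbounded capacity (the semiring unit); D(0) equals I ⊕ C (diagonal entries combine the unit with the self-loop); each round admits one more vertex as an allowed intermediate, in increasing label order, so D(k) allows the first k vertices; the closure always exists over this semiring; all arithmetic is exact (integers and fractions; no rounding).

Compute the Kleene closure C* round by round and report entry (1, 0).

D(0):
  [∞, 42, 39]
  [-∞, ∞, 79]
  [60, 48, ∞]
D(1):
  [∞, 42, 39]
  [-∞, ∞, 79]
  [60, 48, ∞]
D(2):
  [∞, 42, 42]
  [-∞, ∞, 79]
  [60, 48, ∞]
D(3):
  [∞, 42, 42]
  [60, ∞, 79]
  [60, 48, ∞]
Answer: C*[1][0] = 60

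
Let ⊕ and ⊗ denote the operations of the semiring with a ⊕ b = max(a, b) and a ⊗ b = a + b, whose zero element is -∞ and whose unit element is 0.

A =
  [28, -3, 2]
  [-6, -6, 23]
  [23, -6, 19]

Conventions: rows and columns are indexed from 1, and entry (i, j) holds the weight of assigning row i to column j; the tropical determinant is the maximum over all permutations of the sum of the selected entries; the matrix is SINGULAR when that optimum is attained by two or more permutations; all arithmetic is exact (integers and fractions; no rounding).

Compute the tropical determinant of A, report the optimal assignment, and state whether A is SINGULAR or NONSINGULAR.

σ = (1, 2, 3): 28 + (-6) + 19 = 41
σ = (1, 3, 2): 28 + 23 + (-6) = 45
σ = (2, 1, 3): (-3) + (-6) + 19 = 10
σ = (2, 3, 1): (-3) + 23 + 23 = 43
σ = (3, 1, 2): 2 + (-6) + (-6) = -10
σ = (3, 2, 1): 2 + (-6) + 23 = 19
Optimal value attained by: σ = (1, 3, 2).
Answer: det⊕(A) = 45; verdict: NONSINGULAR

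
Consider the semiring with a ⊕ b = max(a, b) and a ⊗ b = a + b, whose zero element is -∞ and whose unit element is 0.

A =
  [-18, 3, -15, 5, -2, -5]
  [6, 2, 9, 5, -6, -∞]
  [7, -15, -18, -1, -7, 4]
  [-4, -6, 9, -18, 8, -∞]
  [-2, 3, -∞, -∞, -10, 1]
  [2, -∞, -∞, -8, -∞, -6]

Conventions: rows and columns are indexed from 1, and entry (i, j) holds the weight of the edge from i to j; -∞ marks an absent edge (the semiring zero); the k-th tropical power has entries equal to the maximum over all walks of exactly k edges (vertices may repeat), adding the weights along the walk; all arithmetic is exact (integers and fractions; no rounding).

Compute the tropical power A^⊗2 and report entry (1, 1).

A^⊗2:
  [9, 5, 14, 8, 13, -1]
  [16, 9, 14, 11, 13, 13]
  [6, 10, 8, 12, 7, 2]
  [16, 11, 3, 8, 2, 13]
  [9, 5, 12, 8, -3, -5]
  [-4, 5, 1, 7, 0, -3]
Key observation: the optimum is the walk 1->2->1, with weight 3 + 6 = 9.
Optimal value attained by: walk 1->2->1.
Answer: (A^⊗2)[1][1] = 9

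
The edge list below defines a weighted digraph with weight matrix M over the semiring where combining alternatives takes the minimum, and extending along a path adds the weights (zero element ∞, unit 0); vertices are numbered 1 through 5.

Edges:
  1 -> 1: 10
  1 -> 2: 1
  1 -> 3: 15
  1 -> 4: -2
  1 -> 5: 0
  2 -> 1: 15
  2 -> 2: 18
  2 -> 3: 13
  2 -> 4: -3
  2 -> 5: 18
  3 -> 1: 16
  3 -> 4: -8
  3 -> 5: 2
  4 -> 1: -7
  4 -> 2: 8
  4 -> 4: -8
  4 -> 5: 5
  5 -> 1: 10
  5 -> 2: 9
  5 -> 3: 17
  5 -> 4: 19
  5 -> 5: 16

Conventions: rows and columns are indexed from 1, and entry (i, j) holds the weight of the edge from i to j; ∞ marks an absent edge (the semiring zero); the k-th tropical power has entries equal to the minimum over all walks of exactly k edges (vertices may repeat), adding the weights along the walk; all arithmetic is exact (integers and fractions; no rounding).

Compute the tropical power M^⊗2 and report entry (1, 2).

M^⊗2:
  [-9, 6, 14, -10, 3]
  [-10, 5, 30, -11, 2]
  [-15, 0, 19, -16, -3]
  [-15, -6, 8, -16, -7]
  [12, 11, 22, 6, 10]
Key observation: the optimum is the walk 1->4->2, with weight (-2) + 8 = 6.
Optimal value attained by: walk 1->4->2.
Answer: (M^⊗2)[1][2] = 6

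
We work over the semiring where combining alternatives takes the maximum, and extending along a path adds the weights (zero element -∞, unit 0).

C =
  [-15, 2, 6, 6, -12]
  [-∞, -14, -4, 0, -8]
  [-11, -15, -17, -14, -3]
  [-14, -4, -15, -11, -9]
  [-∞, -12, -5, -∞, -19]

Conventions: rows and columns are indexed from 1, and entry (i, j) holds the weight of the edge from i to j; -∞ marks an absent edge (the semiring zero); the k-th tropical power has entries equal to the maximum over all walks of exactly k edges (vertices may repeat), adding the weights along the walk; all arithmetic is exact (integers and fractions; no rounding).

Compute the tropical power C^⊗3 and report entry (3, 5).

C^⊗2:
  [-5, 2, -2, 2, 3]
  [-14, -4, -13, -11, -7]
  [-26, -9, -5, -5, -20]
  [-25, -12, -8, -4, -12]
  [-16, -20, -16, -12, -8]
C^⊗3:
  [-12, -2, 1, 2, -5]
  [-24, -12, -8, -4, -12]
  [-16, -9, -13, -9, -8]
  [-18, -8, -16, -12, -11]
  [-26, -14, -10, -10, -19]
Key observation: the optimum is the walk 3->1->3->5, with weight (-11) + 6 + (-3) = -8.
Optimal value attained by: walk 3->1->3->5.
Answer: (C^⊗3)[3][5] = -8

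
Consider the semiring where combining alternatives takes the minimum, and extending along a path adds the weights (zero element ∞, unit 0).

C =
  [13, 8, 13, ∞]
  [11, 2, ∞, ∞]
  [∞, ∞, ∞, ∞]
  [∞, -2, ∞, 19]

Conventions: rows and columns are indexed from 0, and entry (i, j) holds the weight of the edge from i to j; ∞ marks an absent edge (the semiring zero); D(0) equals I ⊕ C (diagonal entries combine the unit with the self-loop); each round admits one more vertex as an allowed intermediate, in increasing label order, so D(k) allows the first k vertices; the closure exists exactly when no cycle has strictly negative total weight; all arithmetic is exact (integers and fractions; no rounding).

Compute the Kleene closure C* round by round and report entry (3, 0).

D(0):
  [0, 8, 13, ∞]
  [11, 0, ∞, ∞]
  [∞, ∞, 0, ∞]
  [∞, -2, ∞, 0]
D(1):
  [0, 8, 13, ∞]
  [11, 0, 24, ∞]
  [∞, ∞, 0, ∞]
  [∞, -2, ∞, 0]
D(2):
  [0, 8, 13, ∞]
  [11, 0, 24, ∞]
  [∞, ∞, 0, ∞]
  [9, -2, 22, 0]
D(3):
  [0, 8, 13, ∞]
  [11, 0, 24, ∞]
  [∞, ∞, 0, ∞]
  [9, -2, 22, 0]
D(4):
  [0, 8, 13, ∞]
  [11, 0, 24, ∞]
  [∞, ∞, 0, ∞]
  [9, -2, 22, 0]
Answer: C*[3][0] = 9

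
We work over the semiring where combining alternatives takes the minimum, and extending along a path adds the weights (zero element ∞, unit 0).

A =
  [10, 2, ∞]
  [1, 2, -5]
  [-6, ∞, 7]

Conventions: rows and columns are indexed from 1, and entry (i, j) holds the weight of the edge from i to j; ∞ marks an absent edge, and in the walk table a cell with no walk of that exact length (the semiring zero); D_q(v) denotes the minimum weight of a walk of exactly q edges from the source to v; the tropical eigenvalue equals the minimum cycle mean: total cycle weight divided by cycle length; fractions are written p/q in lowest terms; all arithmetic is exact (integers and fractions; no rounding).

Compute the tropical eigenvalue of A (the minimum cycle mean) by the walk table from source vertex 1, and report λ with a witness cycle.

q=0: [0, ∞, ∞]
q=1: [10, 2, ∞]
q=2: [3, 4, -3]
q=3: [-9, 5, -1]
Optimal cycle mean attained by: cycle 1->2->3->1, total 2 + (-5) + (-6), length 3.
Answer: λ = -3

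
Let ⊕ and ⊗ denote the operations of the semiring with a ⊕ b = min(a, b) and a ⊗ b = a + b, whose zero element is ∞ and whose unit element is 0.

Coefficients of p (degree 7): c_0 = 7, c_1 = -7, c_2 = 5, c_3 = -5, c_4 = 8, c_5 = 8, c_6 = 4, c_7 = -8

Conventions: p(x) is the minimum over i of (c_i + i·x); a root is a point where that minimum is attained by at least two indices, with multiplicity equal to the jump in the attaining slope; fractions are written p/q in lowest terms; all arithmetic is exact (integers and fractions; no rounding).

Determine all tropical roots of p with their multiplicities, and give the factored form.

hull edge (i=0, c=7) to (i=1, c=-7): slope -14, span 1
hull edge (i=1, c=-7) to (i=7, c=-8): slope -1/6, span 6
Factored form: p(x) = -8 ⊗ (x ⊕ 1/6) ⊗ (x ⊕ 1/6) ⊗ (x ⊕ 1/6) ⊗ (x ⊕ 1/6) ⊗ (x ⊕ 1/6) ⊗ (x ⊕ 1/6) ⊗ (x ⊕ 14)
Answer: roots = 1/6 (mult 6), 14 (mult 1)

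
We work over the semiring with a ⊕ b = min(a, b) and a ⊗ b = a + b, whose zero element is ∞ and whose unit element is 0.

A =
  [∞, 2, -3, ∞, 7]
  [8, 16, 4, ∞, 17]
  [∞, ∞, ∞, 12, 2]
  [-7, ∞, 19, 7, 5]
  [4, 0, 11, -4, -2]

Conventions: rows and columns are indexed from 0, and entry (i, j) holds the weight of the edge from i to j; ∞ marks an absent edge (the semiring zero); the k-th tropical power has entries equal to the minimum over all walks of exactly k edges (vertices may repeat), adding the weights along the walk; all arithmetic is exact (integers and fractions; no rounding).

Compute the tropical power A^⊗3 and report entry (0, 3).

A^⊗2:
  [10, 7, 6, 3, -1]
  [21, 10, 5, 13, 6]
  [5, 2, 13, -2, 0]
  [0, -5, -10, 1, 0]
  [-11, -2, 1, -6, -4]
A^⊗3:
  [-4, -1, 7, -5, -3]
  [6, 6, 14, 2, 4]
  [-9, 0, 2, -4, -2]
  [-6, 0, -3, -4, -8]
  [-13, -9, -14, -8, -6]
Key observation: the optimum is the walk 0->2->4->3, with weight (-3) + 2 + (-4) = -5.
Optimal value attained by: walk 0->2->4->3.
Answer: (A^⊗3)[0][3] = -5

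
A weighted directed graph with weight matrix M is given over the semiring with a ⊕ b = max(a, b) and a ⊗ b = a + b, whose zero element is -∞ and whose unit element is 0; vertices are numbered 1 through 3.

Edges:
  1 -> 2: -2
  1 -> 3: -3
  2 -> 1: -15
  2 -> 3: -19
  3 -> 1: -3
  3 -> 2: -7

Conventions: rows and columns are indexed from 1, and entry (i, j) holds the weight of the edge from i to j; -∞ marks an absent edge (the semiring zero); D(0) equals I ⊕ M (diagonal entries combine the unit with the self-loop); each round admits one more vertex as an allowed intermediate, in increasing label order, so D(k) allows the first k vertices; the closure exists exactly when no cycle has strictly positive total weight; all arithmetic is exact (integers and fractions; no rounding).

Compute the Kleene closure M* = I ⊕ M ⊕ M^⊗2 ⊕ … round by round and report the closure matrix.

D(0):
  [0, -2, -3]
  [-15, 0, -19]
  [-3, -7, 0]
D(1):
  [0, -2, -3]
  [-15, 0, -18]
  [-3, -5, 0]
D(2):
  [0, -2, -3]
  [-15, 0, -18]
  [-3, -5, 0]
D(3):
  [0, -2, -3]
  [-15, 0, -18]
  [-3, -5, 0]
Answer: M* = [[0, -2, -3], [-15, 0, -18], [-3, -5, 0]]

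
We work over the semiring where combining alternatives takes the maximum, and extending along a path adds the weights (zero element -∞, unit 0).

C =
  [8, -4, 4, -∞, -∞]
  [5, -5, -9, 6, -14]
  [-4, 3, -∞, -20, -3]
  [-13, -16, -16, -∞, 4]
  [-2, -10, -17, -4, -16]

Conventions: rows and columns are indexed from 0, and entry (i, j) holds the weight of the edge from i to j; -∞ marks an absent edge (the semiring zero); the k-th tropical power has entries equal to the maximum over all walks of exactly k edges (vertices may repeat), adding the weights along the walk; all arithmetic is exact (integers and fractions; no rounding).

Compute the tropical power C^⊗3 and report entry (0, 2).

C^⊗2:
  [16, 7, 12, 2, 1]
  [13, 1, 9, 1, 10]
  [8, -2, 0, 9, -11]
  [2, -6, -9, 0, -12]
  [6, -6, 2, -4, 0]
C^⊗3:
  [24, 15, 20, 13, 9]
  [21, 12, 17, 7, 6]
  [16, 4, 12, 4, 13]
  [10, -2, 6, 0, 4]
  [14, 5, 10, 0, 0]
Key observation: the optimum is the walk 0->0->0->2, with weight 8 + 8 + 4 = 20.
Optimal value attained by: walk 0->0->0->2.
Answer: (C^⊗3)[0][2] = 20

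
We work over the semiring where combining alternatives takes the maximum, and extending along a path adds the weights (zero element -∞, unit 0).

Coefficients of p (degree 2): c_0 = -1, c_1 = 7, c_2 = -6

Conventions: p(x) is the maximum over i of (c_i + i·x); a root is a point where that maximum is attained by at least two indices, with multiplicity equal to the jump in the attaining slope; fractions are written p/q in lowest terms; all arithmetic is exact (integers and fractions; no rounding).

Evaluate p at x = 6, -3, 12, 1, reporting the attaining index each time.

p(6) = max(-1+0·6=-1, 7+1·6=13, -6+2·6=6) = 13 (attained by i=1)
p(-3) = max(-1+0·(-3)=-1, 7+1·(-3)=4, -6+2·(-3)=-12) = 4 (attained by i=1)
p(12) = max(-1+0·12=-1, 7+1·12=19, -6+2·12=18) = 19 (attained by i=1)
p(1) = max(-1+0·1=-1, 7+1·1=8, -6+2·1=-4) = 8 (attained by i=1)
Answer: p(6) = 13; p(-3) = 4; p(12) = 19; p(1) = 8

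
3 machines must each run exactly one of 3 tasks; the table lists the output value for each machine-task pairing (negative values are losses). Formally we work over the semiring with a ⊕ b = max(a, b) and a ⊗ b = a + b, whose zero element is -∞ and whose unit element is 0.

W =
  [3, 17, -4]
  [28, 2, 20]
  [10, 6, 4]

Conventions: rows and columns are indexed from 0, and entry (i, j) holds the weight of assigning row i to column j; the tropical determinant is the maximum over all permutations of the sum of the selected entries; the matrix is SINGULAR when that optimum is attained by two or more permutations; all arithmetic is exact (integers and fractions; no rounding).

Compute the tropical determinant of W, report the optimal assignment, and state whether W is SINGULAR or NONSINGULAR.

σ = (0, 1, 2): 3 + 2 + 4 = 9
σ = (0, 2, 1): 3 + 20 + 6 = 29
σ = (1, 0, 2): 17 + 28 + 4 = 49
σ = (1, 2, 0): 17 + 20 + 10 = 47
σ = (2, 0, 1): (-4) + 28 + 6 = 30
σ = (2, 1, 0): (-4) + 2 + 10 = 8
Optimal value attained by: σ = (1, 0, 2).
Answer: det⊕(W) = 49; verdict: NONSINGULAR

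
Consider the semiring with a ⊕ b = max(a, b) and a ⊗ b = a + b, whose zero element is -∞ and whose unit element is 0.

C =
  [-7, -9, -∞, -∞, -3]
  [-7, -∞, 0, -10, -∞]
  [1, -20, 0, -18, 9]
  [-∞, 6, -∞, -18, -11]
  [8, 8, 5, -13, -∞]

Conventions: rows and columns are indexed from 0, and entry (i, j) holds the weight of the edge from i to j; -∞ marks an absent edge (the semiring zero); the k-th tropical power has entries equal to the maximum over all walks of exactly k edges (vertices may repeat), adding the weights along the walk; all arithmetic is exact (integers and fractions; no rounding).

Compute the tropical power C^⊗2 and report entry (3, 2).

C^⊗2:
  [5, 5, 2, -16, -10]
  [1, -4, 0, -18, 9]
  [17, 17, 14, -4, 9]
  [-1, -3, 6, -4, -29]
  [6, -1, 8, -2, 14]
Key observation: the optimum is the walk 3->1->2, with weight 6 + 0 = 6.
Optimal value attained by: walk 3->1->2.
Answer: (C^⊗2)[3][2] = 6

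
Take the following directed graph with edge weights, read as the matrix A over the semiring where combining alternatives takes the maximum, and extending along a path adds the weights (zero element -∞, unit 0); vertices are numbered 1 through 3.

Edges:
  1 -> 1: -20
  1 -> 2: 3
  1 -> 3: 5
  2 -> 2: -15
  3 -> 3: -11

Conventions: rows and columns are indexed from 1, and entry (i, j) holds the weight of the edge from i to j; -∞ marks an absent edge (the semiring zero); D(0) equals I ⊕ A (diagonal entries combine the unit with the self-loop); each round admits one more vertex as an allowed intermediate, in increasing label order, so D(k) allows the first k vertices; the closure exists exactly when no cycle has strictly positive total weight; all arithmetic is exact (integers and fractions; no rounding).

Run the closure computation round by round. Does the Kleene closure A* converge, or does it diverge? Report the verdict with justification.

D(0):
  [0, 3, 5]
  [-∞, 0, -∞]
  [-∞, -∞, 0]
D(1):
  [0, 3, 5]
  [-∞, 0, -∞]
  [-∞, -∞, 0]
D(2):
  [0, 3, 5]
  [-∞, 0, -∞]
  [-∞, -∞, 0]
D(3):
  [0, 3, 5]
  [-∞, 0, -∞]
  [-∞, -∞, 0]
Key observation: every diagonal entry stays at the unit through all rounds, so no improving cycle exists.
Answer: CONVERGES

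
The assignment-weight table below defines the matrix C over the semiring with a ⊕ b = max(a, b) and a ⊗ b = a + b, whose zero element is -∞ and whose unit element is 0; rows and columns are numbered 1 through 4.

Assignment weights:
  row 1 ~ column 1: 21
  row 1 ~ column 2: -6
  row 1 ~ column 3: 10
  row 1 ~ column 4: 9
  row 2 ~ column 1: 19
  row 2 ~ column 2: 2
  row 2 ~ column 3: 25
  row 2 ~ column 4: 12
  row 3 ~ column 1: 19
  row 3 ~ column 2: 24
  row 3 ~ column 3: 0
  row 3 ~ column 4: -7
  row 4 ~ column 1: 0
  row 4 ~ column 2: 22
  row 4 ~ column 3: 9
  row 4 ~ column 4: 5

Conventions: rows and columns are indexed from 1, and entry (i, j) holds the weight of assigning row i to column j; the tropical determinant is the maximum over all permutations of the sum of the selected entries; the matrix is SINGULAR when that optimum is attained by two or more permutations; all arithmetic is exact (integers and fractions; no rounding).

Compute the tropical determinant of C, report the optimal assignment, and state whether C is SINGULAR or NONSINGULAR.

σ = (1, 2, 3, 4): 21 + 2 + 0 + 5 = 28
σ = (1, 2, 4, 3): 21 + 2 + (-7) + 9 = 25
σ = (1, 3, 2, 4): 21 + 25 + 24 + 5 = 75
σ = (1, 3, 4, 2): 21 + 25 + (-7) + 22 = 61
σ = (1, 4, 2, 3): 21 + 12 + 24 + 9 = 66
σ = (1, 4, 3, 2): 21 + 12 + 0 + 22 = 55
σ = (2, 1, 3, 4): (-6) + 19 + 0 + 5 = 18
σ = (2, 1, 4, 3): (-6) + 19 + (-7) + 9 = 15
σ = (2, 3, 1, 4): (-6) + 25 + 19 + 5 = 43
σ = (2, 3, 4, 1): (-6) + 25 + (-7) + 0 = 12
σ = (2, 4, 1, 3): (-6) + 12 + 19 + 9 = 34
σ = (2, 4, 3, 1): (-6) + 12 + 0 + 0 = 6
σ = (3, 1, 2, 4): 10 + 19 + 24 + 5 = 58
σ = (3, 1, 4, 2): 10 + 19 + (-7) + 22 = 44
σ = (3, 2, 1, 4): 10 + 2 + 19 + 5 = 36
σ = (3, 2, 4, 1): 10 + 2 + (-7) + 0 = 5
σ = (3, 4, 1, 2): 10 + 12 + 19 + 22 = 63
σ = (3, 4, 2, 1): 10 + 12 + 24 + 0 = 46
σ = (4, 1, 2, 3): 9 + 19 + 24 + 9 = 61
σ = (4, 1, 3, 2): 9 + 19 + 0 + 22 = 50
σ = (4, 2, 1, 3): 9 + 2 + 19 + 9 = 39
σ = (4, 2, 3, 1): 9 + 2 + 0 + 0 = 11
σ = (4, 3, 1, 2): 9 + 25 + 19 + 22 = 75
σ = (4, 3, 2, 1): 9 + 25 + 24 + 0 = 58
Optimal value attained by: σ = (1, 3, 2, 4).
Answer: det⊕(C) = 75; verdict: SINGULAR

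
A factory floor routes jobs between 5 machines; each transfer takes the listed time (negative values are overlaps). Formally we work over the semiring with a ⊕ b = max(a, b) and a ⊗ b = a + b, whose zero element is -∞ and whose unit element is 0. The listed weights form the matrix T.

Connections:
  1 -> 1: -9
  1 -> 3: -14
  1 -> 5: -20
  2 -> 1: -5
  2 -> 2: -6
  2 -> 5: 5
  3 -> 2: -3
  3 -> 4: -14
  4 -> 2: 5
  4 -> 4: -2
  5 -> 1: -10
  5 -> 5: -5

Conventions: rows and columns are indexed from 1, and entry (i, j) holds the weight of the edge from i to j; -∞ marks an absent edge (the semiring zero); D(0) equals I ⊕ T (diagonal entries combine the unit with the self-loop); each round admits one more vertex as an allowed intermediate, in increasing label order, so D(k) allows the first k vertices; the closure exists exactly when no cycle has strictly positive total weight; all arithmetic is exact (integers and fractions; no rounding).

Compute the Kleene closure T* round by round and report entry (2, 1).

D(0):
  [0, -∞, -14, -∞, -20]
  [-5, 0, -∞, -∞, 5]
  [-∞, -3, 0, -14, -∞]
  [-∞, 5, -∞, 0, -∞]
  [-10, -∞, -∞, -∞, 0]
D(1):
  [0, -∞, -14, -∞, -20]
  [-5, 0, -19, -∞, 5]
  [-∞, -3, 0, -14, -∞]
  [-∞, 5, -∞, 0, -∞]
  [-10, -∞, -24, -∞, 0]
D(2):
  [0, -∞, -14, -∞, -20]
  [-5, 0, -19, -∞, 5]
  [-8, -3, 0, -14, 2]
  [0, 5, -14, 0, 10]
  [-10, -∞, -24, -∞, 0]
D(3):
  [0, -17, -14, -28, -12]
  [-5, 0, -19, -33, 5]
  [-8, -3, 0, -14, 2]
  [0, 5, -14, 0, 10]
  [-10, -27, -24, -38, 0]
D(4):
  [0, -17, -14, -28, -12]
  [-5, 0, -19, -33, 5]
  [-8, -3, 0, -14, 2]
  [0, 5, -14, 0, 10]
  [-10, -27, -24, -38, 0]
D(5):
  [0, -17, -14, -28, -12]
  [-5, 0, -19, -33, 5]
  [-8, -3, 0, -14, 2]
  [0, 5, -14, 0, 10]
  [-10, -27, -24, -38, 0]
Answer: T*[2][1] = -5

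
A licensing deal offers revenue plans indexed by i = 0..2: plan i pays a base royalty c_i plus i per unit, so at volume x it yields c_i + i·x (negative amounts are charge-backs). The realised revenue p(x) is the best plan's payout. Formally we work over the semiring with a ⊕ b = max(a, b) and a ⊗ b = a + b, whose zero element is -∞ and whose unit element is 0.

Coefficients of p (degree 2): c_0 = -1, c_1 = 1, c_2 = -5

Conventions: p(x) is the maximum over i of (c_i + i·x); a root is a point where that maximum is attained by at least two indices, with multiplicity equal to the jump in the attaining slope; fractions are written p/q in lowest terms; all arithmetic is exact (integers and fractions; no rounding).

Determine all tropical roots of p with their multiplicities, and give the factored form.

hull edge (i=0, c=-1) to (i=1, c=1): slope 2, span 1
hull edge (i=1, c=1) to (i=2, c=-5): slope -6, span 1
Factored form: p(x) = -5 ⊗ (x ⊕ (-2)) ⊗ (x ⊕ 6)
Answer: roots = -2 (mult 1), 6 (mult 1)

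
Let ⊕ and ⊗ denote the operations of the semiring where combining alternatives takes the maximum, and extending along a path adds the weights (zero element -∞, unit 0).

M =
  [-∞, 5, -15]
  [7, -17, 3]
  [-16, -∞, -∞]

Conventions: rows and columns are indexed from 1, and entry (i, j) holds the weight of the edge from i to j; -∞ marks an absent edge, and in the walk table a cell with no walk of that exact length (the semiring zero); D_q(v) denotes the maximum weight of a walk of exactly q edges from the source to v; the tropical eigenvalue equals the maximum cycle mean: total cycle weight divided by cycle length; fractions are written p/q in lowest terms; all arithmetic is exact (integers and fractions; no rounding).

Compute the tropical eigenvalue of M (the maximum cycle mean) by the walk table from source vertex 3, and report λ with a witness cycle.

q=0: [-∞, -∞, 0]
q=1: [-16, -∞, -∞]
q=2: [-∞, -11, -31]
q=3: [-4, -28, -8]
Optimal cycle mean attained by: cycle 1->2->1, total 5 + 7, length 2.
Answer: λ = 6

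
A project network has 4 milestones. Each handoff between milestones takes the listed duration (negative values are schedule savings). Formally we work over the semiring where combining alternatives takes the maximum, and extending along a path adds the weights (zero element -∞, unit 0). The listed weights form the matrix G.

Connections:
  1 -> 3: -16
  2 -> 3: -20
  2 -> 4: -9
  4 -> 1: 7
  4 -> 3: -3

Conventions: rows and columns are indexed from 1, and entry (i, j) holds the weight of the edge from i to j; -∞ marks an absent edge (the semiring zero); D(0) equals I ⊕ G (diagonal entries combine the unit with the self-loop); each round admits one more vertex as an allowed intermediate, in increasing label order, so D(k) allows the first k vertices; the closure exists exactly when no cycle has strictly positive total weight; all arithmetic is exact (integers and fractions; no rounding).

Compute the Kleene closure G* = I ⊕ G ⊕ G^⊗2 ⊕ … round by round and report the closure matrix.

D(0):
  [0, -∞, -16, -∞]
  [-∞, 0, -20, -9]
  [-∞, -∞, 0, -∞]
  [7, -∞, -3, 0]
D(1):
  [0, -∞, -16, -∞]
  [-∞, 0, -20, -9]
  [-∞, -∞, 0, -∞]
  [7, -∞, -3, 0]
D(2):
  [0, -∞, -16, -∞]
  [-∞, 0, -20, -9]
  [-∞, -∞, 0, -∞]
  [7, -∞, -3, 0]
D(3):
  [0, -∞, -16, -∞]
  [-∞, 0, -20, -9]
  [-∞, -∞, 0, -∞]
  [7, -∞, -3, 0]
D(4):
  [0, -∞, -16, -∞]
  [-2, 0, -12, -9]
  [-∞, -∞, 0, -∞]
  [7, -∞, -3, 0]
Answer: G* = [[0, -∞, -16, -∞], [-2, 0, -12, -9], [-∞, -∞, 0, -∞], [7, -∞, -3, 0]]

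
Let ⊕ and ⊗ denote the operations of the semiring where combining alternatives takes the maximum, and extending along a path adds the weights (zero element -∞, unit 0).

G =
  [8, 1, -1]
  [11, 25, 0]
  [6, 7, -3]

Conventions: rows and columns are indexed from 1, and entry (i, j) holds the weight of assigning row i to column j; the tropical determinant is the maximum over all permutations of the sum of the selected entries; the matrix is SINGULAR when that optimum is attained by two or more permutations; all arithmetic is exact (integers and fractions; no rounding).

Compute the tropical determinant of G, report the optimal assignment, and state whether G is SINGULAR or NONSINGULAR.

σ = (1, 2, 3): 8 + 25 + (-3) = 30
σ = (1, 3, 2): 8 + 0 + 7 = 15
σ = (2, 1, 3): 1 + 11 + (-3) = 9
σ = (2, 3, 1): 1 + 0 + 6 = 7
σ = (3, 1, 2): (-1) + 11 + 7 = 17
σ = (3, 2, 1): (-1) + 25 + 6 = 30
Optimal value attained by: σ = (1, 2, 3).
Answer: det⊕(G) = 30; verdict: SINGULAR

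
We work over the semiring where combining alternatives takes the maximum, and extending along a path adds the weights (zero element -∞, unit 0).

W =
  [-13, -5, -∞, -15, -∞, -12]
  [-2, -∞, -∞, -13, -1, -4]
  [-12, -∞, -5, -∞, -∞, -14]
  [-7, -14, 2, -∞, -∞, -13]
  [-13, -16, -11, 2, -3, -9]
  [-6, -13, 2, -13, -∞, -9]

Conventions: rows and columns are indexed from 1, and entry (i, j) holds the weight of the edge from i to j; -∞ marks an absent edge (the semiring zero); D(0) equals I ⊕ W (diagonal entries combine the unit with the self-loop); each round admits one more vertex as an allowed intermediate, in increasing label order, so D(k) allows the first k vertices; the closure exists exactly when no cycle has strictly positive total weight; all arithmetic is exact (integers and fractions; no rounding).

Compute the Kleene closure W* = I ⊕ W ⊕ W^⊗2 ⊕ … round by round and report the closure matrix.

D(0):
  [0, -5, -∞, -15, -∞, -12]
  [-2, 0, -∞, -13, -1, -4]
  [-12, -∞, 0, -∞, -∞, -14]
  [-7, -14, 2, 0, -∞, -13]
  [-13, -16, -11, 2, 0, -9]
  [-6, -13, 2, -13, -∞, 0]
D(1):
  [0, -5, -∞, -15, -∞, -12]
  [-2, 0, -∞, -13, -1, -4]
  [-12, -17, 0, -27, -∞, -14]
  [-7, -12, 2, 0, -∞, -13]
  [-13, -16, -11, 2, 0, -9]
  [-6, -11, 2, -13, -∞, 0]
D(2):
  [0, -5, -∞, -15, -6, -9]
  [-2, 0, -∞, -13, -1, -4]
  [-12, -17, 0, -27, -18, -14]
  [-7, -12, 2, 0, -13, -13]
  [-13, -16, -11, 2, 0, -9]
  [-6, -11, 2, -13, -12, 0]
D(3):
  [0, -5, -∞, -15, -6, -9]
  [-2, 0, -∞, -13, -1, -4]
  [-12, -17, 0, -27, -18, -14]
  [-7, -12, 2, 0, -13, -12]
  [-13, -16, -11, 2, 0, -9]
  [-6, -11, 2, -13, -12, 0]
D(4):
  [0, -5, -13, -15, -6, -9]
  [-2, 0, -11, -13, -1, -4]
  [-12, -17, 0, -27, -18, -14]
  [-7, -12, 2, 0, -13, -12]
  [-5, -10, 4, 2, 0, -9]
  [-6, -11, 2, -13, -12, 0]
D(5):
  [0, -5, -2, -4, -6, -9]
  [-2, 0, 3, 1, -1, -4]
  [-12, -17, 0, -16, -18, -14]
  [-7, -12, 2, 0, -13, -12]
  [-5, -10, 4, 2, 0, -9]
  [-6, -11, 2, -10, -12, 0]
D(6):
  [0, -5, -2, -4, -6, -9]
  [-2, 0, 3, 1, -1, -4]
  [-12, -17, 0, -16, -18, -14]
  [-7, -12, 2, 0, -13, -12]
  [-5, -10, 4, 2, 0, -9]
  [-6, -11, 2, -10, -12, 0]
Answer: W* = [[0, -5, -2, -4, -6, -9], [-2, 0, 3, 1, -1, -4], [-12, -17, 0, -16, -18, -14], [-7, -12, 2, 0, -13, -12], [-5, -10, 4, 2, 0, -9], [-6, -11, 2, -10, -12, 0]]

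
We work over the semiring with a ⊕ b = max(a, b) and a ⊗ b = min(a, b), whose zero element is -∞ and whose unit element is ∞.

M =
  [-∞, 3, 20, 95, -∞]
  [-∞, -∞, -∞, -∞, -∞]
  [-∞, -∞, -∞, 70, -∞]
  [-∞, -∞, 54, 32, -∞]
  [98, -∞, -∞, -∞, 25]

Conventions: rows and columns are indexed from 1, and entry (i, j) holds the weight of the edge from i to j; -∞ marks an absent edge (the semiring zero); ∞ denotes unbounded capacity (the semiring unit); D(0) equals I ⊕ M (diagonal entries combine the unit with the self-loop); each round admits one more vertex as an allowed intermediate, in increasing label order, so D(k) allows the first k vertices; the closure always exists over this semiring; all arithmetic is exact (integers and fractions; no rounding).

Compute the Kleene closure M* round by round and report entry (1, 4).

D(0):
  [∞, 3, 20, 95, -∞]
  [-∞, ∞, -∞, -∞, -∞]
  [-∞, -∞, ∞, 70, -∞]
  [-∞, -∞, 54, ∞, -∞]
  [98, -∞, -∞, -∞, ∞]
D(1):
  [∞, 3, 20, 95, -∞]
  [-∞, ∞, -∞, -∞, -∞]
  [-∞, -∞, ∞, 70, -∞]
  [-∞, -∞, 54, ∞, -∞]
  [98, 3, 20, 95, ∞]
D(2):
  [∞, 3, 20, 95, -∞]
  [-∞, ∞, -∞, -∞, -∞]
  [-∞, -∞, ∞, 70, -∞]
  [-∞, -∞, 54, ∞, -∞]
  [98, 3, 20, 95, ∞]
D(3):
  [∞, 3, 20, 95, -∞]
  [-∞, ∞, -∞, -∞, -∞]
  [-∞, -∞, ∞, 70, -∞]
  [-∞, -∞, 54, ∞, -∞]
  [98, 3, 20, 95, ∞]
D(4):
  [∞, 3, 54, 95, -∞]
  [-∞, ∞, -∞, -∞, -∞]
  [-∞, -∞, ∞, 70, -∞]
  [-∞, -∞, 54, ∞, -∞]
  [98, 3, 54, 95, ∞]
D(5):
  [∞, 3, 54, 95, -∞]
  [-∞, ∞, -∞, -∞, -∞]
  [-∞, -∞, ∞, 70, -∞]
  [-∞, -∞, 54, ∞, -∞]
  [98, 3, 54, 95, ∞]
Answer: M*[1][4] = 95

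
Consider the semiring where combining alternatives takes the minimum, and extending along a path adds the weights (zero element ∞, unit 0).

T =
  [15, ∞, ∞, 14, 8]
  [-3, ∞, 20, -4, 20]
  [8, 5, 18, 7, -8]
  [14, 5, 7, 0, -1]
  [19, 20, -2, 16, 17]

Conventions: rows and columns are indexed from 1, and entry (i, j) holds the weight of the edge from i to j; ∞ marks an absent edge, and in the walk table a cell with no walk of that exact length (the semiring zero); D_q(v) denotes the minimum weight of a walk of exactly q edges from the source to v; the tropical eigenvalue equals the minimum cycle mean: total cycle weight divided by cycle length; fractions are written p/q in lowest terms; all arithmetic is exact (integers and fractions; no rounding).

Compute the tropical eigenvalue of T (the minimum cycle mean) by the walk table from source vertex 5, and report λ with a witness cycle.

q=0: [∞, ∞, ∞, ∞, 0]
q=1: [19, 20, -2, 16, 17]
q=2: [6, 3, 15, 5, -10]
q=3: [0, 10, -12, -1, 4]
q=4: [-4, -7, 2, -5, -20]
q=5: [-10, 0, -22, -11, -6]
Optimal cycle mean attained by: cycle 3->5->3, total (-8) + (-2), length 2.
Answer: λ = -5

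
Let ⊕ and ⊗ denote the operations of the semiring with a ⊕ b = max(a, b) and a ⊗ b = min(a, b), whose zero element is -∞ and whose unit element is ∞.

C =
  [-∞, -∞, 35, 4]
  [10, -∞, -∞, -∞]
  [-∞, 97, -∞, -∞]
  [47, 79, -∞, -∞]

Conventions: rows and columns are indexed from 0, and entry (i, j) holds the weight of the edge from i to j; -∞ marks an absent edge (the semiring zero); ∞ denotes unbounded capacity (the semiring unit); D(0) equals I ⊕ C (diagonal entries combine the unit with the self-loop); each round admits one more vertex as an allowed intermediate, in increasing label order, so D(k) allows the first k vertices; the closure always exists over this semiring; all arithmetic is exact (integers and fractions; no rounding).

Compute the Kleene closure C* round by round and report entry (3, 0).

D(0):
  [∞, -∞, 35, 4]
  [10, ∞, -∞, -∞]
  [-∞, 97, ∞, -∞]
  [47, 79, -∞, ∞]
D(1):
  [∞, -∞, 35, 4]
  [10, ∞, 10, 4]
  [-∞, 97, ∞, -∞]
  [47, 79, 35, ∞]
D(2):
  [∞, -∞, 35, 4]
  [10, ∞, 10, 4]
  [10, 97, ∞, 4]
  [47, 79, 35, ∞]
D(3):
  [∞, 35, 35, 4]
  [10, ∞, 10, 4]
  [10, 97, ∞, 4]
  [47, 79, 35, ∞]
D(4):
  [∞, 35, 35, 4]
  [10, ∞, 10, 4]
  [10, 97, ∞, 4]
  [47, 79, 35, ∞]
Answer: C*[3][0] = 47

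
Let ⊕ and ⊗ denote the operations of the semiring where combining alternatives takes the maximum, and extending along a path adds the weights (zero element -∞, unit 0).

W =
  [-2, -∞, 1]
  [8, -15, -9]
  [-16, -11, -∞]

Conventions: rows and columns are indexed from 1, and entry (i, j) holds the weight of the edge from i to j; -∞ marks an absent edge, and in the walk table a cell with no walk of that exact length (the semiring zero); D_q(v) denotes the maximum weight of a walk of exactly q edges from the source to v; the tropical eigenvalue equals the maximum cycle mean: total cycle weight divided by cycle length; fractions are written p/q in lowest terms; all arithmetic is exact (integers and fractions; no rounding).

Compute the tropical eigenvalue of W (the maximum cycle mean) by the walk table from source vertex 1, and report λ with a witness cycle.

q=0: [0, -∞, -∞]
q=1: [-2, -∞, 1]
q=2: [-4, -10, -1]
q=3: [-2, -12, -3]
Optimal cycle mean attained by: cycle 1->3->2->1, total 1 + (-11) + 8, length 3.
Answer: λ = -2/3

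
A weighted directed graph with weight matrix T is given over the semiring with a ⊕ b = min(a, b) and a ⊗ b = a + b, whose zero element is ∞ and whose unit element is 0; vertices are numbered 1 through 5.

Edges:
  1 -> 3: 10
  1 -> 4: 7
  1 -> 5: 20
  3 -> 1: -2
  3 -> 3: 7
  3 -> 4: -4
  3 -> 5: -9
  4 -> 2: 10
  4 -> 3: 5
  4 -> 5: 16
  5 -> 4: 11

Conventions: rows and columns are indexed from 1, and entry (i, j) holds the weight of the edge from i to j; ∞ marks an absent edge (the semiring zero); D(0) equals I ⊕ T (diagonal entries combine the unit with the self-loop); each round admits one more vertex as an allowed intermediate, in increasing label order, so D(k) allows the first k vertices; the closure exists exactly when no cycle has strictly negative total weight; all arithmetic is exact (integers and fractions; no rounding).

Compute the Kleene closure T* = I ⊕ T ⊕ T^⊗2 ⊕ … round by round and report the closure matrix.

D(0):
  [0, ∞, 10, 7, 20]
  [∞, 0, ∞, ∞, ∞]
  [-2, ∞, 0, -4, -9]
  [∞, 10, 5, 0, 16]
  [∞, ∞, ∞, 11, 0]
D(1):
  [0, ∞, 10, 7, 20]
  [∞, 0, ∞, ∞, ∞]
  [-2, ∞, 0, -4, -9]
  [∞, 10, 5, 0, 16]
  [∞, ∞, ∞, 11, 0]
D(2):
  [0, ∞, 10, 7, 20]
  [∞, 0, ∞, ∞, ∞]
  [-2, ∞, 0, -4, -9]
  [∞, 10, 5, 0, 16]
  [∞, ∞, ∞, 11, 0]
D(3):
  [0, ∞, 10, 6, 1]
  [∞, 0, ∞, ∞, ∞]
  [-2, ∞, 0, -4, -9]
  [3, 10, 5, 0, -4]
  [∞, ∞, ∞, 11, 0]
D(4):
  [0, 16, 10, 6, 1]
  [∞, 0, ∞, ∞, ∞]
  [-2, 6, 0, -4, -9]
  [3, 10, 5, 0, -4]
  [14, 21, 16, 11, 0]
D(5):
  [0, 16, 10, 6, 1]
  [∞, 0, ∞, ∞, ∞]
  [-2, 6, 0, -4, -9]
  [3, 10, 5, 0, -4]
  [14, 21, 16, 11, 0]
Answer: T* = [[0, 16, 10, 6, 1], [∞, 0, ∞, ∞, ∞], [-2, 6, 0, -4, -9], [3, 10, 5, 0, -4], [14, 21, 16, 11, 0]]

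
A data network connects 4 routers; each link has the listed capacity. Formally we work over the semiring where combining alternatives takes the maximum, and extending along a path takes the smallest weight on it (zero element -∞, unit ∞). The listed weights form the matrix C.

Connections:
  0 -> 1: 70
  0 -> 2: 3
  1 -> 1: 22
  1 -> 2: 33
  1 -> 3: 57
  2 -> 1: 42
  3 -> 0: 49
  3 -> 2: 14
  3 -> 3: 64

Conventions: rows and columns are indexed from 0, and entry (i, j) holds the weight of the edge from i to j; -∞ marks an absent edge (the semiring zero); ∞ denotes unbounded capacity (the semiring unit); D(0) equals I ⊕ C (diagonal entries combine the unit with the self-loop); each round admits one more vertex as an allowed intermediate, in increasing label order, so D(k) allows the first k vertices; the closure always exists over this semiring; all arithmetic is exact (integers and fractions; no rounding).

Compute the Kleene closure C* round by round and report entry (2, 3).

D(0):
  [∞, 70, 3, -∞]
  [-∞, ∞, 33, 57]
  [-∞, 42, ∞, -∞]
  [49, -∞, 14, ∞]
D(1):
  [∞, 70, 3, -∞]
  [-∞, ∞, 33, 57]
  [-∞, 42, ∞, -∞]
  [49, 49, 14, ∞]
D(2):
  [∞, 70, 33, 57]
  [-∞, ∞, 33, 57]
  [-∞, 42, ∞, 42]
  [49, 49, 33, ∞]
D(3):
  [∞, 70, 33, 57]
  [-∞, ∞, 33, 57]
  [-∞, 42, ∞, 42]
  [49, 49, 33, ∞]
D(4):
  [∞, 70, 33, 57]
  [49, ∞, 33, 57]
  [42, 42, ∞, 42]
  [49, 49, 33, ∞]
Answer: C*[2][3] = 42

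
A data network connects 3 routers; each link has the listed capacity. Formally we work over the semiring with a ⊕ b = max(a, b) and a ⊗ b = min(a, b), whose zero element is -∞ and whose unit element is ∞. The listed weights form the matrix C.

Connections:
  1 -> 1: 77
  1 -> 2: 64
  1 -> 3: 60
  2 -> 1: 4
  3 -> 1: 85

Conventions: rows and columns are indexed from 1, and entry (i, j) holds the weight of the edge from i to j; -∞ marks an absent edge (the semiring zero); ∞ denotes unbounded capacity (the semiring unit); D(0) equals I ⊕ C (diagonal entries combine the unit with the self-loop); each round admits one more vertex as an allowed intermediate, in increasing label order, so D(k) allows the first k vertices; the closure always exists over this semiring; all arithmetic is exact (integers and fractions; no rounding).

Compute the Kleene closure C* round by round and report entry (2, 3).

D(0):
  [∞, 64, 60]
  [4, ∞, -∞]
  [85, -∞, ∞]
D(1):
  [∞, 64, 60]
  [4, ∞, 4]
  [85, 64, ∞]
D(2):
  [∞, 64, 60]
  [4, ∞, 4]
  [85, 64, ∞]
D(3):
  [∞, 64, 60]
  [4, ∞, 4]
  [85, 64, ∞]
Answer: C*[2][3] = 4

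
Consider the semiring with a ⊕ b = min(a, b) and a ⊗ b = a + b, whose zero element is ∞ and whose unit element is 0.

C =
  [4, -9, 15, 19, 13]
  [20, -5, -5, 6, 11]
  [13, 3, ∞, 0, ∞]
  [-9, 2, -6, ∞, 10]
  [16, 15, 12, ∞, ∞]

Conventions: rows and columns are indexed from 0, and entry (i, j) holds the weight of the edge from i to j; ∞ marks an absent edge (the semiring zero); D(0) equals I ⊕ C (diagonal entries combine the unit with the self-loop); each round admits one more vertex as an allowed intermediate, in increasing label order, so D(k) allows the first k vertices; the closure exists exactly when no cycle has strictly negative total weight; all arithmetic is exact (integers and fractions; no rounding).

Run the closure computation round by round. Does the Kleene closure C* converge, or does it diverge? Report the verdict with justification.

Detection: at round 0, diagonal entry (1, 1) turns strictly negative.
Key observation: the cycle 1->1 has total weight (-5), which is strictly negative.
Answer: DIVERGES — negative cycle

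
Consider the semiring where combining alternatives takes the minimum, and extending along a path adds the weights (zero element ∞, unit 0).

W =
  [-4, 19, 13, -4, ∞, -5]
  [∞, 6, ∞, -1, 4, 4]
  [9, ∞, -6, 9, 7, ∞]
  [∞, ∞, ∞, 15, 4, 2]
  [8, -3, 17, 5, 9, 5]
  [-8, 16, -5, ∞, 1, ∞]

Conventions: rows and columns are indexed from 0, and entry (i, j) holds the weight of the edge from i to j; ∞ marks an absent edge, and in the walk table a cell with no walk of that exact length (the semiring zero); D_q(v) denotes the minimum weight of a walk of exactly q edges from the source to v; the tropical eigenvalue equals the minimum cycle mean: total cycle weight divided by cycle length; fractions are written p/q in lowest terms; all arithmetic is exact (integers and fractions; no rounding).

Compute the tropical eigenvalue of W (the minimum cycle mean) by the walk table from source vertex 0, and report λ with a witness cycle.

q=0: [0, ∞, ∞, ∞, ∞, ∞]
q=1: [-4, 19, 13, -4, ∞, -5]
q=2: [-13, 11, -10, -8, -4, -9]
q=3: [-17, -7, -16, -17, -8, -18]
q=4: [-26, -11, -23, -21, -17, -22]
q=5: [-30, -20, -29, -30, -21, -31]
q=6: [-39, -24, -36, -34, -30, -35]
Optimal cycle mean attained by: cycle 0->5->0, total (-5) + (-8), length 2.
Answer: λ = -13/2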